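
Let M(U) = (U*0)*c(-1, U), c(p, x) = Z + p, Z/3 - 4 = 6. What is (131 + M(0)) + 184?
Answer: 315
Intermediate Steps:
Z = 30 (Z = 12 + 3*6 = 12 + 18 = 30)
c(p, x) = 30 + p
M(U) = 0 (M(U) = (U*0)*(30 - 1) = 0*29 = 0)
(131 + M(0)) + 184 = (131 + 0) + 184 = 131 + 184 = 315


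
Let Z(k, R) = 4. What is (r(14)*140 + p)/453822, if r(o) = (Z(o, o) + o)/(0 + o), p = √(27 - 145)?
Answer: 30/75637 + I*√118/453822 ≈ 0.00039663 + 2.3936e-5*I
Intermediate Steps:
p = I*√118 (p = √(-118) = I*√118 ≈ 10.863*I)
r(o) = (4 + o)/o (r(o) = (4 + o)/(0 + o) = (4 + o)/o)
(r(14)*140 + p)/453822 = (((4 + 14)/14)*140 + I*√118)/453822 = (((1/14)*18)*140 + I*√118)*(1/453822) = ((9/7)*140 + I*√118)*(1/453822) = (180 + I*√118)*(1/453822) = 30/75637 + I*√118/453822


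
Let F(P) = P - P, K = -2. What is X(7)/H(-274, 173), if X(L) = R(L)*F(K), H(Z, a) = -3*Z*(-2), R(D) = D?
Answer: 0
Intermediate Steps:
F(P) = 0
H(Z, a) = 6*Z
X(L) = 0 (X(L) = L*0 = 0)
X(7)/H(-274, 173) = 0/((6*(-274))) = 0/(-1644) = 0*(-1/1644) = 0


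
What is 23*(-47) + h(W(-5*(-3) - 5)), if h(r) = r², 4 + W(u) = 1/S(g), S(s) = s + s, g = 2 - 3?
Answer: -4243/4 ≈ -1060.8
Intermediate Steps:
g = -1
S(s) = 2*s
W(u) = -9/2 (W(u) = -4 + 1/(2*(-1)) = -4 + 1/(-2) = -4 - ½ = -9/2)
23*(-47) + h(W(-5*(-3) - 5)) = 23*(-47) + (-9/2)² = -1081 + 81/4 = -4243/4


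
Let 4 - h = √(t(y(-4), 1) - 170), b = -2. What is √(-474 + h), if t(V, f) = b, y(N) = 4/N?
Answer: √(-470 - 2*I*√43) ≈ 0.3024 - 21.682*I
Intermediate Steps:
t(V, f) = -2
h = 4 - 2*I*√43 (h = 4 - √(-2 - 170) = 4 - √(-172) = 4 - 2*I*√43 ≈ 4.0 - 13.115*I)
√(-474 + h) = √(-474 + (4 - 2*I*√43)) = √(-470 - 2*I*√43)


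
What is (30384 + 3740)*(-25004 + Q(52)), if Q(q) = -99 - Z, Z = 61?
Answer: -858696336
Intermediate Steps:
Q(q) = -160 (Q(q) = -99 - 1*61 = -99 - 61 = -160)
(30384 + 3740)*(-25004 + Q(52)) = (30384 + 3740)*(-25004 - 160) = 34124*(-25164) = -858696336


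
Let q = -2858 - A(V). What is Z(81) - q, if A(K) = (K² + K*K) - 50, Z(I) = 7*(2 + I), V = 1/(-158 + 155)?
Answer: 30503/9 ≈ 3389.2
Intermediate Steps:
V = -⅓ (V = 1/(-3) = -⅓ ≈ -0.33333)
Z(I) = 14 + 7*I
A(K) = -50 + 2*K² (A(K) = (K² + K²) - 50 = 2*K² - 50 = -50 + 2*K²)
q = -25274/9 (q = -2858 - (-50 + 2*(-⅓)²) = -2858 - (-50 + 2*(⅑)) = -2858 - (-50 + 2/9) = -2858 - 1*(-448/9) = -2858 + 448/9 = -25274/9 ≈ -2808.2)
Z(81) - q = (14 + 7*81) - 1*(-25274/9) = (14 + 567) + 25274/9 = 581 + 25274/9 = 30503/9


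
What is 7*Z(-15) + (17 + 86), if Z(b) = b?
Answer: -2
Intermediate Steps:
7*Z(-15) + (17 + 86) = 7*(-15) + (17 + 86) = -105 + 103 = -2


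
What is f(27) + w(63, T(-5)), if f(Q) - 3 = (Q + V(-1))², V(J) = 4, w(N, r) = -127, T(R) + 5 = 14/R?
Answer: 837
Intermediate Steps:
T(R) = -5 + 14/R
f(Q) = 3 + (4 + Q)² (f(Q) = 3 + (Q + 4)² = 3 + (4 + Q)²)
f(27) + w(63, T(-5)) = (3 + (4 + 27)²) - 127 = (3 + 31²) - 127 = (3 + 961) - 127 = 964 - 127 = 837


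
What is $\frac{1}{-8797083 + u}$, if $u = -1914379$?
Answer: $- \frac{1}{10711462} \approx -9.3358 \cdot 10^{-8}$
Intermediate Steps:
$\frac{1}{-8797083 + u} = \frac{1}{-8797083 - 1914379} = \frac{1}{-10711462} = - \frac{1}{10711462}$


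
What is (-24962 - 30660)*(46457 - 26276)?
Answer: -1122507582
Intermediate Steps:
(-24962 - 30660)*(46457 - 26276) = -55622*20181 = -1122507582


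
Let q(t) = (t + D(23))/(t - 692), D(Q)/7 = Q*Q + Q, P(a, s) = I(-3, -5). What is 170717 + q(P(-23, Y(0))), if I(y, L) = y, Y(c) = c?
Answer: 118644454/695 ≈ 1.7071e+5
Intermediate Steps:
P(a, s) = -3
D(Q) = 7*Q + 7*Q² (D(Q) = 7*(Q*Q + Q) = 7*(Q² + Q) = 7*(Q + Q²) = 7*Q + 7*Q²)
q(t) = (3864 + t)/(-692 + t) (q(t) = (t + 7*23*(1 + 23))/(t - 692) = (t + 7*23*24)/(-692 + t) = (t + 3864)/(-692 + t) = (3864 + t)/(-692 + t))
170717 + q(P(-23, Y(0))) = 170717 + (3864 - 3)/(-692 - 3) = 170717 + 3861/(-695) = 170717 - 1/695*3861 = 170717 - 3861/695 = 118644454/695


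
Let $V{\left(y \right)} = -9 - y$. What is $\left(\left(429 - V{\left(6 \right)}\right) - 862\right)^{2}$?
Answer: $174724$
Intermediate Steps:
$\left(\left(429 - V{\left(6 \right)}\right) - 862\right)^{2} = \left(\left(429 - \left(-9 - 6\right)\right) - 862\right)^{2} = \left(\left(429 - -15\right) - 862\right)^{2} = \left(\left(429 + 15\right) - 862\right)^{2} = \left(444 - 862\right)^{2} = \left(-418\right)^{2} = 174724$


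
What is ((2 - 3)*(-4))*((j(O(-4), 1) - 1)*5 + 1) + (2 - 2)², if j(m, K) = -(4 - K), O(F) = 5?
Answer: -76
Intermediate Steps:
j(m, K) = -4 + K
((2 - 3)*(-4))*((j(O(-4), 1) - 1)*5 + 1) + (2 - 2)² = ((2 - 3)*(-4))*(((-4 + 1) - 1)*5 + 1) + (2 - 2)² = (-1*(-4))*((-3 - 1)*5 + 1) + 0² = 4*(-4*5 + 1) + 0 = 4*(-20 + 1) + 0 = 4*(-19) + 0 = -76 + 0 = -76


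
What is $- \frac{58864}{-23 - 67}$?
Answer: $\frac{29432}{45} \approx 654.04$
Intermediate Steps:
$- \frac{58864}{-23 - 67} = - \frac{58864}{-90} = \left(-58864\right) \left(- \frac{1}{90}\right) = \frac{29432}{45}$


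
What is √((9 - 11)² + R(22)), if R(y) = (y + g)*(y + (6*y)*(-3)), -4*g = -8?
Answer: 2*I*√2243 ≈ 94.721*I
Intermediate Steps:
g = 2 (g = -¼*(-8) = 2)
R(y) = -17*y*(2 + y) (R(y) = (y + 2)*(y + (6*y)*(-3)) = (2 + y)*(y - 18*y) = (2 + y)*(-17*y) = -17*y*(2 + y))
√((9 - 11)² + R(22)) = √((9 - 11)² - 17*22*(2 + 22)) = √((-2)² - 17*22*24) = √(4 - 8976) = √(-8972) = 2*I*√2243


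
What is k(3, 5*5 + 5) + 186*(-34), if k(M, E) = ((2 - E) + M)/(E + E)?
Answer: -75893/12 ≈ -6324.4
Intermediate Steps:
k(M, E) = (2 + M - E)/(2*E) (k(M, E) = (2 + M - E)/((2*E)) = (2 + M - E)*(1/(2*E)) = (2 + M - E)/(2*E))
k(3, 5*5 + 5) + 186*(-34) = (2 + 3 - (5*5 + 5))/(2*(5*5 + 5)) + 186*(-34) = (2 + 3 - (25 + 5))/(2*(25 + 5)) - 6324 = (½)*(2 + 3 - 1*30)/30 - 6324 = (½)*(1/30)*(2 + 3 - 30) - 6324 = (½)*(1/30)*(-25) - 6324 = -5/12 - 6324 = -75893/12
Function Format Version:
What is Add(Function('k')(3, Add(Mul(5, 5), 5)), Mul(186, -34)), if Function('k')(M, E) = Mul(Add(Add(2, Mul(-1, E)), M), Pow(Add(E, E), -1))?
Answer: Rational(-75893, 12) ≈ -6324.4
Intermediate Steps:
Function('k')(M, E) = Mul(Rational(1, 2), Pow(E, -1), Add(2, M, Mul(-1, E))) (Function('k')(M, E) = Mul(Add(2, M, Mul(-1, E)), Pow(Mul(2, E), -1)) = Mul(Add(2, M, Mul(-1, E)), Mul(Rational(1, 2), Pow(E, -1))) = Mul(Rational(1, 2), Pow(E, -1), Add(2, M, Mul(-1, E))))
Add(Function('k')(3, Add(Mul(5, 5), 5)), Mul(186, -34)) = Add(Mul(Rational(1, 2), Pow(Add(Mul(5, 5), 5), -1), Add(2, 3, Mul(-1, Add(Mul(5, 5), 5)))), Mul(186, -34)) = Add(Mul(Rational(1, 2), Pow(Add(25, 5), -1), Add(2, 3, Mul(-1, Add(25, 5)))), -6324) = Add(Mul(Rational(1, 2), Pow(30, -1), Add(2, 3, Mul(-1, 30))), -6324) = Add(Mul(Rational(1, 2), Rational(1, 30), Add(2, 3, -30)), -6324) = Add(Mul(Rational(1, 2), Rational(1, 30), -25), -6324) = Add(Rational(-5, 12), -6324) = Rational(-75893, 12)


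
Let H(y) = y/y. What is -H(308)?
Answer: -1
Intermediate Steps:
H(y) = 1
-H(308) = -1*1 = -1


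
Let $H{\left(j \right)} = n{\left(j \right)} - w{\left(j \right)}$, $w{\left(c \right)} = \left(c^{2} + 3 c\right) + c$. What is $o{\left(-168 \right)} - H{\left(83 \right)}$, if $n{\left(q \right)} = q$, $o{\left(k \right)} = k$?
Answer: $6970$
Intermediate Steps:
$w{\left(c \right)} = c^{2} + 4 c$
$H{\left(j \right)} = j - j \left(4 + j\right)$
$o{\left(-168 \right)} - H{\left(83 \right)} = -168 - 83 \left(-3 - 83\right) = -168 - 83 \left(-86\right) = -168 - -7138 = -168 + 7138 = 6970$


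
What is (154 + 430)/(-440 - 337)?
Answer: -584/777 ≈ -0.75161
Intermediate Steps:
(154 + 430)/(-440 - 337) = 584/(-777) = 584*(-1/777) = -584/777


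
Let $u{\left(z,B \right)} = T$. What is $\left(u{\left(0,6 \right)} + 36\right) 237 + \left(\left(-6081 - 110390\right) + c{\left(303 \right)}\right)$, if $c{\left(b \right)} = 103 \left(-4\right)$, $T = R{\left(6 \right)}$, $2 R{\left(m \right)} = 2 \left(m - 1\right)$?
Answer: $-107166$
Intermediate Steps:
$R{\left(m \right)} = -1 + m$ ($R{\left(m \right)} = \frac{2 \left(m - 1\right)}{2} = \frac{2 \left(-1 + m\right)}{2} = \frac{-2 + 2 m}{2} = -1 + m$)
$T = 5$ ($T = -1 + 6 = 5$)
$u{\left(z,B \right)} = 5$
$c{\left(b \right)} = -412$
$\left(u{\left(0,6 \right)} + 36\right) 237 + \left(\left(-6081 - 110390\right) + c{\left(303 \right)}\right) = \left(5 + 36\right) 237 - 116883 = 41 \cdot 237 - 116883 = 9717 - 116883 = -107166$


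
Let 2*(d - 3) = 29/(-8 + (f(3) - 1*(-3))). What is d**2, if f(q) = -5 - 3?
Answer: 2401/676 ≈ 3.5518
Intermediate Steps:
f(q) = -8
d = 49/26 (d = 3 + (29/(-8 + (-8 - 1*(-3))))/2 = 3 + (29/(-8 + (-8 + 3)))/2 = 3 + (29/(-8 - 5))/2 = 3 + (29/(-13))/2 = 3 + (29*(-1/13))/2 = 3 + (1/2)*(-29/13) = 3 - 29/26 = 49/26 ≈ 1.8846)
d**2 = (49/26)**2 = 2401/676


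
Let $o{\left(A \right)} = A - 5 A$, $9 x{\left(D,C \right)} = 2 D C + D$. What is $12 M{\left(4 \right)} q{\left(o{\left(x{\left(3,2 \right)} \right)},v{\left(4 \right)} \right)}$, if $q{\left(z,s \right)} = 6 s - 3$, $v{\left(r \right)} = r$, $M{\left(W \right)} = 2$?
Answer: $504$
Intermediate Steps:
$x{\left(D,C \right)} = \frac{D}{9} + \frac{2 C D}{9}$ ($x{\left(D,C \right)} = \frac{2 D C + D}{9} = \frac{2 C D + D}{9} = \frac{D + 2 C D}{9} = \frac{D}{9} + \frac{2 C D}{9}$)
$o{\left(A \right)} = - 4 A$
$q{\left(z,s \right)} = -3 + 6 s$
$12 M{\left(4 \right)} q{\left(o{\left(x{\left(3,2 \right)} \right)},v{\left(4 \right)} \right)} = 12 \cdot 2 \left(-3 + 6 \cdot 4\right) = 24 \left(-3 + 24\right) = 24 \cdot 21 = 504$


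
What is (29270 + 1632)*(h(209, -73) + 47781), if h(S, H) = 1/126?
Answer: 93021308557/63 ≈ 1.4765e+9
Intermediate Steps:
h(S, H) = 1/126
(29270 + 1632)*(h(209, -73) + 47781) = (29270 + 1632)*(1/126 + 47781) = 30902*(6020407/126) = 93021308557/63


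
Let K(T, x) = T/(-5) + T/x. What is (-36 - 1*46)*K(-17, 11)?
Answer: -8364/55 ≈ -152.07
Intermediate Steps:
K(T, x) = -T/5 + T/x (K(T, x) = T*(-⅕) + T/x = -T/5 + T/x)
(-36 - 1*46)*K(-17, 11) = (-36 - 1*46)*(-⅕*(-17) - 17/11) = (-36 - 46)*(17/5 - 17*1/11) = -82*(17/5 - 17/11) = -82*102/55 = -8364/55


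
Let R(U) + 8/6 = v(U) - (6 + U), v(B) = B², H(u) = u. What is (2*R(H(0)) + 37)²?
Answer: 4489/9 ≈ 498.78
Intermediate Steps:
R(U) = -22/3 + U² - U (R(U) = -4/3 + (U² - (6 + U)) = -4/3 + (U² + (-6 - U)) = -4/3 + (-6 + U² - U) = -22/3 + U² - U)
(2*R(H(0)) + 37)² = (2*(-22/3 + 0² - 1*0) + 37)² = (2*(-22/3 + 0 + 0) + 37)² = (2*(-22/3) + 37)² = (-44/3 + 37)² = (67/3)² = 4489/9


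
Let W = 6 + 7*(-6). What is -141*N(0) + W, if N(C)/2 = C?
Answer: -36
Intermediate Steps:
N(C) = 2*C
W = -36 (W = 6 - 42 = -36)
-141*N(0) + W = -282*0 - 36 = -141*0 - 36 = 0 - 36 = -36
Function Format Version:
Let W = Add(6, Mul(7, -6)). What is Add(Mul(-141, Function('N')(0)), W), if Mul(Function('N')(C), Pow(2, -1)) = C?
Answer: -36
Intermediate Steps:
Function('N')(C) = Mul(2, C)
W = -36 (W = Add(6, -42) = -36)
Add(Mul(-141, Function('N')(0)), W) = Add(Mul(-141, Mul(2, 0)), -36) = Add(Mul(-141, 0), -36) = Add(0, -36) = -36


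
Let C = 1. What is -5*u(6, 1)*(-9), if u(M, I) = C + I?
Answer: 90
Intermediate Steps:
u(M, I) = 1 + I
-5*u(6, 1)*(-9) = -5*(1 + 1)*(-9) = -5*2*(-9) = -10*(-9) = 90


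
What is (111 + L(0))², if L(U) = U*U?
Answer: 12321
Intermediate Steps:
L(U) = U²
(111 + L(0))² = (111 + 0²)² = (111 + 0)² = 111² = 12321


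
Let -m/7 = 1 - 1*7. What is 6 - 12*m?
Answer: -498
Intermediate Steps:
m = 42 (m = -7*(1 - 1*7) = -7*(1 - 7) = -7*(-6) = 42)
6 - 12*m = 6 - 12*42 = 6 - 504 = -498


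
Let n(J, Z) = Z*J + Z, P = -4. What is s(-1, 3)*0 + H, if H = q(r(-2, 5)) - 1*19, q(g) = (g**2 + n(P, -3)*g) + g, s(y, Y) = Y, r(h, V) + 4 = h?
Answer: -43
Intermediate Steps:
r(h, V) = -4 + h
n(J, Z) = Z + J*Z (n(J, Z) = J*Z + Z = Z + J*Z)
q(g) = g**2 + 10*g (q(g) = (g**2 + (-3*(1 - 4))*g) + g = (g**2 + (-3*(-3))*g) + g = (g**2 + 9*g) + g = g**2 + 10*g)
H = -43 (H = (-4 - 2)*(10 + (-4 - 2)) - 1*19 = -6*(10 - 6) - 19 = -6*4 - 19 = -24 - 19 = -43)
s(-1, 3)*0 + H = 3*0 - 43 = 0 - 43 = -43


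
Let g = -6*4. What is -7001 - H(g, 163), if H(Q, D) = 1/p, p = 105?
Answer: -735106/105 ≈ -7001.0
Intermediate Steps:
g = -24
H(Q, D) = 1/105
-7001 - H(g, 163) = -7001 - 1*1/105 = -7001 - 1/105 = -735106/105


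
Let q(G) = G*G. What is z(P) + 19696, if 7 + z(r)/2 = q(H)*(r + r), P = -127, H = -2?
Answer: 17650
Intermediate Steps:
q(G) = G²
z(r) = -14 + 16*r (z(r) = -14 + 2*((-2)²*(r + r)) = -14 + 2*(4*(2*r)) = -14 + 2*(8*r) = -14 + 16*r)
z(P) + 19696 = (-14 + 16*(-127)) + 19696 = (-14 - 2032) + 19696 = -2046 + 19696 = 17650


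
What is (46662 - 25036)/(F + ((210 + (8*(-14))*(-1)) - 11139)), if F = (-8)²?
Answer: -21626/10753 ≈ -2.0112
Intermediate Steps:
F = 64
(46662 - 25036)/(F + ((210 + (8*(-14))*(-1)) - 11139)) = (46662 - 25036)/(64 + ((210 + (8*(-14))*(-1)) - 11139)) = 21626/(64 + ((210 - 112*(-1)) - 11139)) = 21626/(64 + ((210 + 112) - 11139)) = 21626/(64 + (322 - 11139)) = 21626/(64 - 10817) = 21626/(-10753) = 21626*(-1/10753) = -21626/10753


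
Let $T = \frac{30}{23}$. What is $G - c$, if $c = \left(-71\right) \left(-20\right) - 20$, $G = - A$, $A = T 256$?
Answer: $- \frac{39880}{23} \approx -1733.9$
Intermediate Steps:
$T = \frac{30}{23}$ ($T = 30 \cdot \frac{1}{23} = \frac{30}{23} \approx 1.3043$)
$A = \frac{7680}{23}$ ($A = \frac{30}{23} \cdot 256 = \frac{7680}{23} \approx 333.91$)
$G = - \frac{7680}{23}$ ($G = \left(-1\right) \frac{7680}{23} = - \frac{7680}{23} \approx -333.91$)
$c = 1400$ ($c = 1420 - 20 = 1400$)
$G - c = - \frac{7680}{23} - 1400 = - \frac{39880}{23}$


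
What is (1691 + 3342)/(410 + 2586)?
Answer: 719/428 ≈ 1.6799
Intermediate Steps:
(1691 + 3342)/(410 + 2586) = 5033/2996 = 5033*(1/2996) = 719/428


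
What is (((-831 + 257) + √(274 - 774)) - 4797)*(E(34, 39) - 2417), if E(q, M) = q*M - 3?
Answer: 5875874 - 10940*I*√5 ≈ 5.8759e+6 - 24463.0*I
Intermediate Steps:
E(q, M) = -3 + M*q (E(q, M) = M*q - 3 = -3 + M*q)
(((-831 + 257) + √(274 - 774)) - 4797)*(E(34, 39) - 2417) = (((-831 + 257) + √(274 - 774)) - 4797)*((-3 + 39*34) - 2417) = ((-574 + √(-500)) - 4797)*((-3 + 1326) - 2417) = ((-574 + 10*I*√5) - 4797)*(1323 - 2417) = (-5371 + 10*I*√5)*(-1094) = 5875874 - 10940*I*√5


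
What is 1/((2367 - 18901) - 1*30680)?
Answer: -1/47214 ≈ -2.1180e-5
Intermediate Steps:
1/((2367 - 18901) - 1*30680) = 1/(-16534 - 30680) = 1/(-47214) = -1/47214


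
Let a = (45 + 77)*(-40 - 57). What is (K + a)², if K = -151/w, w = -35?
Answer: 171428293521/1225 ≈ 1.3994e+8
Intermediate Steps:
a = -11834 (a = 122*(-97) = -11834)
K = 151/35 (K = -151/(-35) = -151*(-1/35) = 151/35 ≈ 4.3143)
(K + a)² = (151/35 - 11834)² = (-414039/35)² = 171428293521/1225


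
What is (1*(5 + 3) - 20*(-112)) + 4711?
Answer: 6959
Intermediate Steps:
(1*(5 + 3) - 20*(-112)) + 4711 = (1*8 + 2240) + 4711 = (8 + 2240) + 4711 = 2248 + 4711 = 6959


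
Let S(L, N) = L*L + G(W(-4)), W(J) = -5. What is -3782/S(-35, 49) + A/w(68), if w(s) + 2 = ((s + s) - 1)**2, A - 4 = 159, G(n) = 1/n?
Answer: -171799359/55798826 ≈ -3.0789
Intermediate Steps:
A = 163 (A = 4 + 159 = 163)
w(s) = -2 + (-1 + 2*s)**2 (w(s) = -2 + ((s + s) - 1)**2 = -2 + (2*s - 1)**2 = -2 + (-1 + 2*s)**2)
S(L, N) = -1/5 + L**2 (S(L, N) = L*L + 1/(-5) = L**2 - 1/5 = -1/5 + L**2)
-3782/S(-35, 49) + A/w(68) = -3782/(-1/5 + (-35)**2) + 163/(-2 + (-1 + 2*68)**2) = -3782/(-1/5 + 1225) + 163/(-2 + (-1 + 136)**2) = -3782/6124/5 + 163/(-2 + 135**2) = -3782*5/6124 + 163/(-2 + 18225) = -9455/3062 + 163/18223 = -171799359/55798826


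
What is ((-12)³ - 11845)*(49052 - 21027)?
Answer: -380383325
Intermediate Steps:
((-12)³ - 11845)*(49052 - 21027) = (-1728 - 11845)*28025 = -13573*28025 = -380383325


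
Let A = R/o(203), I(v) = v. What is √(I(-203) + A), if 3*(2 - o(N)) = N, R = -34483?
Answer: √12501226/197 ≈ 17.948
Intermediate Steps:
o(N) = 2 - N/3
A = 103449/197 (A = -34483/(2 - ⅓*203) = -34483/(2 - 203/3) = -34483/(-197/3) = -34483*(-3/197) = 103449/197 ≈ 525.12)
√(I(-203) + A) = √(-203 + 103449/197) = √(63458/197) = √12501226/197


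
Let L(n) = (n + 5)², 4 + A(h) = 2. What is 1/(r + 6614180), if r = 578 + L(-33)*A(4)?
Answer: 1/6613190 ≈ 1.5121e-7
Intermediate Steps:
A(h) = -2 (A(h) = -4 + 2 = -2)
L(n) = (5 + n)²
r = -990 (r = 578 + (5 - 33)²*(-2) = 578 + (-28)²*(-2) = 578 + 784*(-2) = 578 - 1568 = -990)
1/(r + 6614180) = 1/(-990 + 6614180) = 1/6613190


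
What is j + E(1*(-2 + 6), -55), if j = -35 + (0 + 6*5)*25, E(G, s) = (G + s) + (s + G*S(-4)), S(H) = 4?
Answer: 625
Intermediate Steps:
E(G, s) = 2*s + 5*G (E(G, s) = (G + s) + (s + G*4) = (G + s) + (s + 4*G) = 2*s + 5*G)
j = 715 (j = -35 + (0 + 30)*25 = -35 + 30*25 = -35 + 750 = 715)
j + E(1*(-2 + 6), -55) = 715 + (2*(-55) + 5*(1*(-2 + 6))) = 715 + (-110 + 5*(1*4)) = 715 + (-110 + 5*4) = 715 + (-110 + 20) = 715 - 90 = 625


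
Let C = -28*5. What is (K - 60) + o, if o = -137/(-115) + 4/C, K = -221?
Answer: -225269/805 ≈ -279.84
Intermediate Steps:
C = -140
o = 936/805 (o = -137/(-115) + 4/(-140) = -137*(-1/115) + 4*(-1/140) = 137/115 - 1/35 = 936/805 ≈ 1.1627)
(K - 60) + o = (-221 - 60) + 936/805 = -281 + 936/805 = -225269/805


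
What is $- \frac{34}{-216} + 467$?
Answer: $\frac{50453}{108} \approx 467.16$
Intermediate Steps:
$- \frac{34}{-216} + 467 = \left(-34\right) \left(- \frac{1}{216}\right) + 467 = \frac{17}{108} + 467 = \frac{50453}{108}$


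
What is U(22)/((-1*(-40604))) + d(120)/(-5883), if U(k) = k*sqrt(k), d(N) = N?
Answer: -40/1961 + 11*sqrt(22)/20302 ≈ -0.017856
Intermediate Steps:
U(k) = k**(3/2)
U(22)/((-1*(-40604))) + d(120)/(-5883) = 22**(3/2)/((-1*(-40604))) + 120/(-5883) = (22*sqrt(22))/40604 + 120*(-1/5883) = (22*sqrt(22))*(1/40604) - 40/1961 = 11*sqrt(22)/20302 - 40/1961 = -40/1961 + 11*sqrt(22)/20302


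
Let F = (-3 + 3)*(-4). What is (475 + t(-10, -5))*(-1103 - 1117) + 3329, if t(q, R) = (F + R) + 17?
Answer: -1077811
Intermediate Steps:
F = 0 (F = 0*(-4) = 0)
t(q, R) = 17 + R (t(q, R) = (0 + R) + 17 = R + 17 = 17 + R)
(475 + t(-10, -5))*(-1103 - 1117) + 3329 = (475 + (17 - 5))*(-1103 - 1117) + 3329 = (475 + 12)*(-2220) + 3329 = 487*(-2220) + 3329 = -1081140 + 3329 = -1077811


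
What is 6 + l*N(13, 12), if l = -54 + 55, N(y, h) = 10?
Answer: 16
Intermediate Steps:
l = 1
6 + l*N(13, 12) = 6 + 1*10 = 6 + 10 = 16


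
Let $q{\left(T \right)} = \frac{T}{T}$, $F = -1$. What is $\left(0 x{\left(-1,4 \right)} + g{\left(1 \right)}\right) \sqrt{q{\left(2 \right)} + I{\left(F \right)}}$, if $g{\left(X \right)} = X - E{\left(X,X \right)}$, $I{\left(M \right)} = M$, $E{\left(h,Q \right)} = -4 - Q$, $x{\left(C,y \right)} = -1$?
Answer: $0$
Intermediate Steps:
$q{\left(T \right)} = 1$
$g{\left(X \right)} = 4 + 2 X$ ($g{\left(X \right)} = X - \left(-4 - X\right) = X + \left(4 + X\right) = 4 + 2 X$)
$\left(0 x{\left(-1,4 \right)} + g{\left(1 \right)}\right) \sqrt{q{\left(2 \right)} + I{\left(F \right)}} = \left(0 \left(-1\right) + \left(4 + 2 \cdot 1\right)\right) \sqrt{1 - 1} = \left(0 + \left(4 + 2\right)\right) \sqrt{0} = \left(0 + 6\right) 0 = 6 \cdot 0 = 0$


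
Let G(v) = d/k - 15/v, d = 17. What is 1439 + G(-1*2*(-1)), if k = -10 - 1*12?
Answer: 15738/11 ≈ 1430.7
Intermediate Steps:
k = -22 (k = -10 - 12 = -22)
G(v) = -17/22 - 15/v (G(v) = 17/(-22) - 15/v = 17*(-1/22) - 15/v = -17/22 - 15/v)
1439 + G(-1*2*(-1)) = 1439 + (-17/22 - 15/(-1*2*(-1))) = 1439 + (-17/22 - 15/((-2*(-1)))) = 1439 + (-17/22 - 15/2) = 1439 - 91/11 = 15738/11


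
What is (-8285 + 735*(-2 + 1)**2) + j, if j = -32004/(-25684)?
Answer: -48470549/6421 ≈ -7548.8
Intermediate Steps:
j = 8001/6421 (j = -32004*(-1/25684) = 8001/6421 ≈ 1.2461)
(-8285 + 735*(-2 + 1)**2) + j = (-8285 + 735*(-2 + 1)**2) + 8001/6421 = (-8285 + 735*(-1)**2) + 8001/6421 = (-8285 + 735*1) + 8001/6421 = (-8285 + 735) + 8001/6421 = -7550 + 8001/6421 = -48470549/6421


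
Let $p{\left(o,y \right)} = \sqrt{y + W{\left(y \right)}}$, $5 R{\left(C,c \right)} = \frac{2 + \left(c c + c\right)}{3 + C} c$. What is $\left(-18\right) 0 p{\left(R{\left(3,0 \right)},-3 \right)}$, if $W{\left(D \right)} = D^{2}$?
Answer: $0$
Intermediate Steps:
$R{\left(C,c \right)} = \frac{c \left(2 + c + c^{2}\right)}{5 \left(3 + C\right)}$ ($R{\left(C,c \right)} = \frac{\frac{2 + \left(c c + c\right)}{3 + C} c}{5} = \frac{\frac{2 + \left(c^{2} + c\right)}{3 + C} c}{5} = \frac{\frac{2 + \left(c + c^{2}\right)}{3 + C} c}{5} = \frac{\frac{2 + c + c^{2}}{3 + C} c}{5} = \frac{c \frac{1}{3 + C} \left(2 + c + c^{2}\right)}{5} = \frac{c \left(2 + c + c^{2}\right)}{5 \left(3 + C\right)}$)
$p{\left(o,y \right)} = \sqrt{y + y^{2}}$
$\left(-18\right) 0 p{\left(R{\left(3,0 \right)},-3 \right)} = \left(-18\right) 0 \sqrt{- 3 \left(1 - 3\right)} = 0 \sqrt{\left(-3\right) \left(-2\right)} = 0 \sqrt{6} = 0$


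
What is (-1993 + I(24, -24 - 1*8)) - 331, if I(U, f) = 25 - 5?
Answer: -2304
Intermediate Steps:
I(U, f) = 20
(-1993 + I(24, -24 - 1*8)) - 331 = (-1993 + 20) - 331 = -1973 - 331 = -2304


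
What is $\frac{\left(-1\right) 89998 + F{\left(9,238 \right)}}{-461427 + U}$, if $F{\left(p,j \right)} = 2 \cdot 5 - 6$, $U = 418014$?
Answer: $\frac{29998}{14471} \approx 2.073$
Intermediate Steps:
$F{\left(p,j \right)} = 4$ ($F{\left(p,j \right)} = 10 - 6 = 4$)
$\frac{\left(-1\right) 89998 + F{\left(9,238 \right)}}{-461427 + U} = \frac{\left(-1\right) 89998 + 4}{-461427 + 418014} = \frac{-89998 + 4}{-43413} = \left(-89994\right) \left(- \frac{1}{43413}\right) = \frac{29998}{14471}$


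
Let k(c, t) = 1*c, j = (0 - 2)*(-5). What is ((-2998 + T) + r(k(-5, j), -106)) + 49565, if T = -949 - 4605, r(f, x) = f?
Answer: 41008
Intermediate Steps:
j = 10 (j = -2*(-5) = 10)
k(c, t) = c
T = -5554
((-2998 + T) + r(k(-5, j), -106)) + 49565 = ((-2998 - 5554) - 5) + 49565 = (-8552 - 5) + 49565 = -8557 + 49565 = 41008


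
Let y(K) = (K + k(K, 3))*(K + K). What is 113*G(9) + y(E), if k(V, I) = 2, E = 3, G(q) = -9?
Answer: -987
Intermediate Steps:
y(K) = 2*K*(2 + K) (y(K) = (K + 2)*(K + K) = (2 + K)*(2*K) = 2*K*(2 + K))
113*G(9) + y(E) = 113*(-9) + 2*3*(2 + 3) = -1017 + 2*3*5 = -1017 + 30 = -987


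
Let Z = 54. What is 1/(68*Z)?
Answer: 1/3672 ≈ 0.00027233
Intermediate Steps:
1/(68*Z) = 1/(68*54) = 1/3672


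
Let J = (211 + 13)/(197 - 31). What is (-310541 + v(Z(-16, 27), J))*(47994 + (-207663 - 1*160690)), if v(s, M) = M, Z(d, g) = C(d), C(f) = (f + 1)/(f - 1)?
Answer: 8257186269969/83 ≈ 9.9484e+10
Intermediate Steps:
C(f) = (1 + f)/(-1 + f)
Z(d, g) = (1 + d)/(-1 + d)
J = 112/83 (J = 224/166 = 224*(1/166) = 112/83 ≈ 1.3494)
(-310541 + v(Z(-16, 27), J))*(47994 + (-207663 - 1*160690)) = (-310541 + 112/83)*(47994 + (-207663 - 1*160690)) = -25774791*(47994 + (-207663 - 160690))/83 = -25774791*(47994 - 368353)/83 = -25774791/83*(-320359) = 8257186269969/83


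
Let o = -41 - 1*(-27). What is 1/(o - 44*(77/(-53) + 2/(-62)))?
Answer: 1643/84358 ≈ 0.019477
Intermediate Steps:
o = -14 (o = -41 + 27 = -14)
1/(o - 44*(77/(-53) + 2/(-62))) = 1/(-14 - 44*(77/(-53) + 2/(-62))) = 1/(-14 - 44*(77*(-1/53) + 2*(-1/62))) = 1/(-14 - 44*(-77/53 - 1/31)) = 1/(-14 - 44*(-2440/1643)) = 1/(-14 + 107360/1643) = 1/(84358/1643) = 1643/84358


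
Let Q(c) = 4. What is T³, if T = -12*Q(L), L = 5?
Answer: -110592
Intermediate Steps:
T = -48 (T = -12*4 = -48)
T³ = (-48)³ = -110592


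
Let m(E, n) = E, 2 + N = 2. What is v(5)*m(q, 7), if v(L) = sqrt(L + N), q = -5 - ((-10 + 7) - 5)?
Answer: 3*sqrt(5) ≈ 6.7082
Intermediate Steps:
q = 3 (q = -5 - (-3 - 5) = -5 - 1*(-8) = -5 + 8 = 3)
N = 0 (N = -2 + 2 = 0)
v(L) = sqrt(L) (v(L) = sqrt(L + 0) = sqrt(L))
v(5)*m(q, 7) = sqrt(5)*3 = 3*sqrt(5)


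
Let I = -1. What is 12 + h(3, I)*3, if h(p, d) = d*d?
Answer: 15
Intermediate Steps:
h(p, d) = d²
12 + h(3, I)*3 = 12 + (-1)²*3 = 12 + 1*3 = 12 + 3 = 15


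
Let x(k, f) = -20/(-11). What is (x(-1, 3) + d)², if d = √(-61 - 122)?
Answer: -21743/121 + 40*I*√183/11 ≈ -179.69 + 49.192*I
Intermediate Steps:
x(k, f) = 20/11 (x(k, f) = -20*(-1/11) = 20/11)
d = I*√183 (d = √(-183) = I*√183 ≈ 13.528*I)
(x(-1, 3) + d)² = (20/11 + I*√183)²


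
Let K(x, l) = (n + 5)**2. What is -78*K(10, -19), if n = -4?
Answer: -78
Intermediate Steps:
K(x, l) = 1 (K(x, l) = (-4 + 5)**2 = 1**2 = 1)
-78*K(10, -19) = -78*1 = -78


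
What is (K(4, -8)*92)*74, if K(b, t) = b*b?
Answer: 108928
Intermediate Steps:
K(b, t) = b²
(K(4, -8)*92)*74 = (4²*92)*74 = (16*92)*74 = 1472*74 = 108928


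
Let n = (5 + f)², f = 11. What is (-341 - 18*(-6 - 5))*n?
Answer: -36608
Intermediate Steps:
n = 256 (n = (5 + 11)² = 16² = 256)
(-341 - 18*(-6 - 5))*n = (-341 - 18*(-6 - 5))*256 = (-341 - 18*(-11))*256 = (-341 + 198)*256 = -143*256 = -36608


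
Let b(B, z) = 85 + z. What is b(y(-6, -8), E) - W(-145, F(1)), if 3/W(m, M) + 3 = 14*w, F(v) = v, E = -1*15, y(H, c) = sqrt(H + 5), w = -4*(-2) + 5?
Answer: 12527/179 ≈ 69.983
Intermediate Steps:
w = 13 (w = 8 + 5 = 13)
y(H, c) = sqrt(5 + H)
E = -15
W(m, M) = 3/179 (W(m, M) = 3/(-3 + 14*13) = 3/(-3 + 182) = 3/179)
b(y(-6, -8), E) - W(-145, F(1)) = (85 - 15) - 1*3/179 = 70 - 3/179 = 12527/179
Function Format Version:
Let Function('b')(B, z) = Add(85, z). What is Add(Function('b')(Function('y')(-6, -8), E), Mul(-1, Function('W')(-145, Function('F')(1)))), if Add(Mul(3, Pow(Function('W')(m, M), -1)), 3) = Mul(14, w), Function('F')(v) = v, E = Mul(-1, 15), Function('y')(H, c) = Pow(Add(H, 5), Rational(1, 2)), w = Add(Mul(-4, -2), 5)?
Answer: Rational(12527, 179) ≈ 69.983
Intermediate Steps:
w = 13 (w = Add(8, 5) = 13)
Function('y')(H, c) = Pow(Add(5, H), Rational(1, 2))
E = -15
Function('W')(m, M) = Rational(3, 179) (Function('W')(m, M) = Mul(3, Pow(Add(-3, Mul(14, 13)), -1)) = Mul(3, Pow(Add(-3, 182), -1)) = Mul(3, Pow(179, -1)) = Mul(3, Rational(1, 179)) = Rational(3, 179))
Add(Function('b')(Function('y')(-6, -8), E), Mul(-1, Function('W')(-145, Function('F')(1)))) = Add(Add(85, -15), Mul(-1, Rational(3, 179))) = Add(70, Rational(-3, 179)) = Rational(12527, 179)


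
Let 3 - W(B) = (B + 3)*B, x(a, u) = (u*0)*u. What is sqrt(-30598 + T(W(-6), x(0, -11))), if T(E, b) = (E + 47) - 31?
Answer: I*sqrt(30597) ≈ 174.92*I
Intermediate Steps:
x(a, u) = 0 (x(a, u) = 0*u = 0)
W(B) = 3 - B*(3 + B) (W(B) = 3 - (B + 3)*B = 3 - (3 + B)*B = 3 - B*(3 + B))
T(E, b) = 16 + E (T(E, b) = (47 + E) - 31 = 16 + E)
sqrt(-30598 + T(W(-6), x(0, -11))) = sqrt(-30598 + (16 + (3 - 1*(-6)**2 - 3*(-6)))) = sqrt(-30598 + (16 + (3 - 1*36 + 18))) = sqrt(-30598 + (16 + (3 - 36 + 18))) = sqrt(-30598 + (16 - 15)) = sqrt(-30598 + 1) = sqrt(-30597) = I*sqrt(30597)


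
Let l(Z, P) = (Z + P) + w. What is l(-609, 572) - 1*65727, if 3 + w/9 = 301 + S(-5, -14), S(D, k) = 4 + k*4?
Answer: -63550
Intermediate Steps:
S(D, k) = 4 + 4*k
w = 2214 (w = -27 + 9*(301 + (4 + 4*(-14))) = -27 + 9*(301 + (4 - 56)) = -27 + 9*(301 - 52) = -27 + 9*249 = -27 + 2241 = 2214)
l(Z, P) = 2214 + P + Z (l(Z, P) = (Z + P) + 2214 = (P + Z) + 2214 = 2214 + P + Z)
l(-609, 572) - 1*65727 = (2214 + 572 - 609) - 1*65727 = 2177 - 65727 = -63550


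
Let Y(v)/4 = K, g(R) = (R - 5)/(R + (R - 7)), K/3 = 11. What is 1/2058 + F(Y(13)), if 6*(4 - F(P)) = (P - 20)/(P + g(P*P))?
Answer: 36668624567/9500614998 ≈ 3.8596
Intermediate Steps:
K = 33 (K = 3*11 = 33)
g(R) = (-5 + R)/(-7 + 2*R) (g(R) = (-5 + R)/(R + (-7 + R)) = (-5 + R)/(-7 + 2*R))
Y(v) = 132 (Y(v) = 4*33 = 132)
F(P) = 4 - (-20 + P)/(6*(P + (-5 + P**2)/(-7 + 2*P**2))) (F(P) = 4 - (P - 20)/(6*(P + (-5 + P*P)/(-7 + 2*(P*P)))) = 4 - (-20 + P)/(6*(P + (-5 + P**2)/(-7 + 2*P**2))))
1/2058 + F(Y(13)) = 1/2058 + (-260 - 161*132 + 46*132**3 + 64*132**2)/(6*(-5 + 132**2 - 7*132 + 2*132**3)) = 1/2058 + (-260 - 21252 + 46*2299968 + 64*17424)/(6*(-5 + 17424 - 924 + 2*2299968)) = 1/2058 + (-260 - 21252 + 105798528 + 1115136)/(6*(-5 + 17424 - 924 + 4599936)) = 1/2058 + (1/6)*106892152/4616431 = 1/2058 + (1/6)*(1/4616431)*106892152 = 1/2058 + 53446076/13849293 = 36668624567/9500614998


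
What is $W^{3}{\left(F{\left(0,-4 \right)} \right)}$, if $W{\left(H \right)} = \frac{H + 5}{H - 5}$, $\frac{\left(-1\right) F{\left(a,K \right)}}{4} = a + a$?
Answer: $-1$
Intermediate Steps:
$F{\left(a,K \right)} = - 8 a$ ($F{\left(a,K \right)} = - 4 \left(a + a\right) = - 4 \cdot 2 a = - 8 a$)
$W{\left(H \right)} = \frac{5 + H}{-5 + H}$
$W^{3}{\left(F{\left(0,-4 \right)} \right)} = \left(\frac{5 - 0}{-5 - 0}\right)^{3} = \left(\frac{5 + 0}{-5 + 0}\right)^{3} = \left(\frac{1}{-5} \cdot 5\right)^{3} = \left(\left(- \frac{1}{5}\right) 5\right)^{3} = \left(-1\right)^{3} = -1$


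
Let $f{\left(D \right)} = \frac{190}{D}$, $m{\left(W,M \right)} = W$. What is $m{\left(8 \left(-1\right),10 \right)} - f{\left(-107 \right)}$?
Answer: $- \frac{666}{107} \approx -6.2243$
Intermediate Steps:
$m{\left(8 \left(-1\right),10 \right)} - f{\left(-107 \right)} = 8 \left(-1\right) - \frac{190}{-107} = -8 - 190 \left(- \frac{1}{107}\right) = -8 - - \frac{190}{107} = -8 + \frac{190}{107} = - \frac{666}{107}$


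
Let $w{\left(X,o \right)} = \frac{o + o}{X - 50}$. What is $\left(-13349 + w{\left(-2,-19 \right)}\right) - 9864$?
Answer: $- \frac{603519}{26} \approx -23212.0$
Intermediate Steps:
$w{\left(X,o \right)} = \frac{2 o}{-50 + X}$
$\left(-13349 + w{\left(-2,-19 \right)}\right) - 9864 = \left(-13349 + 2 \left(-19\right) \frac{1}{-50 - 2}\right) - 9864 = \left(-13349 + 2 \left(-19\right) \frac{1}{-52}\right) - 9864 = \left(-13349 + 2 \left(-19\right) \left(- \frac{1}{52}\right)\right) - 9864 = \left(-13349 + \frac{19}{26}\right) - 9864 = - \frac{347055}{26} - 9864 = - \frac{603519}{26}$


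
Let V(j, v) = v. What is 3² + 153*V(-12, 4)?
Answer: 621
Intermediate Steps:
3² + 153*V(-12, 4) = 3² + 153*4 = 9 + 612 = 621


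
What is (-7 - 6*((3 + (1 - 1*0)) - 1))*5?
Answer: -125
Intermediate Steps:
(-7 - 6*((3 + (1 - 1*0)) - 1))*5 = (-7 - 6*((3 + (1 + 0)) - 1))*5 = (-7 - 6*((3 + 1) - 1))*5 = (-7 - 6*(4 - 1))*5 = (-7 - 6*3)*5 = (-7 - 18)*5 = -25*5 = -125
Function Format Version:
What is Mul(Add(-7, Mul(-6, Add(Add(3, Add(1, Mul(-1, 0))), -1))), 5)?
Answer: -125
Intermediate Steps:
Mul(Add(-7, Mul(-6, Add(Add(3, Add(1, Mul(-1, 0))), -1))), 5) = Mul(Add(-7, Mul(-6, Add(Add(3, Add(1, 0)), -1))), 5) = Mul(Add(-7, Mul(-6, Add(Add(3, 1), -1))), 5) = Mul(Add(-7, Mul(-6, Add(4, -1))), 5) = Mul(Add(-7, Mul(-6, 3)), 5) = Mul(Add(-7, -18), 5) = Mul(-25, 5) = -125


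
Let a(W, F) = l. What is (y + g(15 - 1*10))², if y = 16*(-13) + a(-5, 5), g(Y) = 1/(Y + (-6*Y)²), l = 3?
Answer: 34419154576/819025 ≈ 42025.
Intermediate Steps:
a(W, F) = 3
g(Y) = 1/(Y + 36*Y²)
y = -205 (y = 16*(-13) + 3 = -208 + 3 = -205)
(y + g(15 - 1*10))² = (-205 + 1/((15 - 1*10)*(1 + 36*(15 - 1*10))))² = (-205 + 1/((15 - 10)*(1 + 36*(15 - 10))))² = (-205 + 1/(5*(1 + 36*5)))² = (-205 + 1/(5*(1 + 180)))² = (-205 + (⅕)/181)² = (-205 + (⅕)*(1/181))² = (-205 + 1/905)² = (-185524/905)² = 34419154576/819025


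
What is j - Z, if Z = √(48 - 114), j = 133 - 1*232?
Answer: -99 - I*√66 ≈ -99.0 - 8.124*I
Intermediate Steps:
j = -99 (j = 133 - 232 = -99)
Z = I*√66 (Z = √(-66) = I*√66 ≈ 8.124*I)
j - Z = -99 - I*√66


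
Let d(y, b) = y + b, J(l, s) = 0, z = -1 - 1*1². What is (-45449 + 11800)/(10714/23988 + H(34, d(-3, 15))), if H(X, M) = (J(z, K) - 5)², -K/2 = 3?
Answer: -57655158/43601 ≈ -1322.3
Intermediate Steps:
K = -6 (K = -2*3 = -6)
z = -2 (z = -1 - 1*1 = -1 - 1 = -2)
d(y, b) = b + y
H(X, M) = 25 (H(X, M) = (0 - 5)² = (-5)² = 25)
(-45449 + 11800)/(10714/23988 + H(34, d(-3, 15))) = (-45449 + 11800)/(10714/23988 + 25) = -33649/(10714*(1/23988) + 25) = -33649/(5357/11994 + 25) = -33649/305207/11994 = -33649*11994/305207 = -57655158/43601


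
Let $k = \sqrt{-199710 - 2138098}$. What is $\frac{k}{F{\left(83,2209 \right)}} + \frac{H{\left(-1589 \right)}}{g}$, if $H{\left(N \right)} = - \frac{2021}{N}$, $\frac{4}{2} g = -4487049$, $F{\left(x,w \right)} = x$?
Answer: $- \frac{4042}{7129920861} + \frac{4 i \sqrt{146113}}{83} \approx -5.6691 \cdot 10^{-7} + 18.422 i$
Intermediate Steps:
$g = - \frac{4487049}{2}$ ($g = \frac{1}{2} \left(-4487049\right) = - \frac{4487049}{2} \approx -2.2435 \cdot 10^{6}$)
$k = 4 i \sqrt{146113}$ ($k = \sqrt{-2337808} = 4 i \sqrt{146113} \approx 1529.0 i$)
$\frac{k}{F{\left(83,2209 \right)}} + \frac{H{\left(-1589 \right)}}{g} = \frac{4 i \sqrt{146113}}{83} + \frac{\left(-2021\right) \frac{1}{-1589}}{- \frac{4487049}{2}} = 4 i \sqrt{146113} \cdot \frac{1}{83} + \left(-2021\right) \left(- \frac{1}{1589}\right) \left(- \frac{2}{4487049}\right) = \frac{4 i \sqrt{146113}}{83} + \frac{2021}{1589} \left(- \frac{2}{4487049}\right) = \frac{4 i \sqrt{146113}}{83} - \frac{4042}{7129920861} = - \frac{4042}{7129920861} + \frac{4 i \sqrt{146113}}{83}$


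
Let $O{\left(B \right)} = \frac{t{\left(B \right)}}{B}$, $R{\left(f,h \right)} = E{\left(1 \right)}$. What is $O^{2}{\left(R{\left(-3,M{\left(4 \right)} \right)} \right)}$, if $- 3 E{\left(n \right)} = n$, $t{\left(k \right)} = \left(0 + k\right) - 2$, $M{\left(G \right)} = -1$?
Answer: $49$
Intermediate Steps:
$t{\left(k \right)} = -2 + k$ ($t{\left(k \right)} = k - 2 = -2 + k$)
$E{\left(n \right)} = - \frac{n}{3}$
$R{\left(f,h \right)} = - \frac{1}{3}$ ($R{\left(f,h \right)} = \left(- \frac{1}{3}\right) 1 = - \frac{1}{3}$)
$O{\left(B \right)} = \frac{-2 + B}{B}$
$O^{2}{\left(R{\left(-3,M{\left(4 \right)} \right)} \right)} = \left(\frac{-2 - \frac{1}{3}}{- \frac{1}{3}}\right)^{2} = \left(\left(-3\right) \left(- \frac{7}{3}\right)\right)^{2} = 7^{2} = 49$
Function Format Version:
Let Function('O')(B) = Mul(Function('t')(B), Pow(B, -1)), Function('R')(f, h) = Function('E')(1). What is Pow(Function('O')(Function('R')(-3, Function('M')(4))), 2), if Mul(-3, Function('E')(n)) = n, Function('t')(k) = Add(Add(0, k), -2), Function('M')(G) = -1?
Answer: 49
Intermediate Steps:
Function('t')(k) = Add(-2, k) (Function('t')(k) = Add(k, -2) = Add(-2, k))
Function('E')(n) = Mul(Rational(-1, 3), n)
Function('R')(f, h) = Rational(-1, 3) (Function('R')(f, h) = Mul(Rational(-1, 3), 1) = Rational(-1, 3))
Function('O')(B) = Mul(Pow(B, -1), Add(-2, B)) (Function('O')(B) = Mul(Add(-2, B), Pow(B, -1)) = Mul(Pow(B, -1), Add(-2, B)))
Pow(Function('O')(Function('R')(-3, Function('M')(4))), 2) = Pow(Mul(Pow(Rational(-1, 3), -1), Add(-2, Rational(-1, 3))), 2) = Pow(Mul(-3, Rational(-7, 3)), 2) = Pow(7, 2) = 49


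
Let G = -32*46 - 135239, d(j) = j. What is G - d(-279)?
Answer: -136432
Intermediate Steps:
G = -136711 (G = -1472 - 135239 = -136711)
G - d(-279) = -136711 - 1*(-279) = -136711 + 279 = -136432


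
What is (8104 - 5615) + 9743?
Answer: 12232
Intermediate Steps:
(8104 - 5615) + 9743 = 2489 + 9743 = 12232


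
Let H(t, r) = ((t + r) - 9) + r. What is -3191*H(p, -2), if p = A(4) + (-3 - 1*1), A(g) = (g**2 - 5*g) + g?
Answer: 54247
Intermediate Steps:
A(g) = g**2 - 4*g
p = -4 (p = 4*(-4 + 4) + (-3 - 1*1) = 4*0 + (-3 - 1) = 0 - 4 = -4)
H(t, r) = -9 + t + 2*r (H(t, r) = ((r + t) - 9) + r = (-9 + r + t) + r = -9 + t + 2*r)
-3191*H(p, -2) = -3191*(-9 - 4 + 2*(-2)) = -3191*(-9 - 4 - 4) = -3191*(-17) = 54247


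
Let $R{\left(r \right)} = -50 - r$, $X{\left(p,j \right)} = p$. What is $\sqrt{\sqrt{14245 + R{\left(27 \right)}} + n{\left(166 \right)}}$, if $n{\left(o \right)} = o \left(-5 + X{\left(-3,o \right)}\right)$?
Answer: $\sqrt{-1328 + 2 \sqrt{3542}} \approx 34.77 i$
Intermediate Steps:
$n{\left(o \right)} = - 8 o$ ($n{\left(o \right)} = o \left(-5 - 3\right) = o \left(-8\right) = - 8 o$)
$\sqrt{\sqrt{14245 + R{\left(27 \right)}} + n{\left(166 \right)}} = \sqrt{\sqrt{14245 - 77} - 1328} = \sqrt{\sqrt{14168} - 1328} = \sqrt{2 \sqrt{3542} - 1328} = \sqrt{-1328 + 2 \sqrt{3542}}$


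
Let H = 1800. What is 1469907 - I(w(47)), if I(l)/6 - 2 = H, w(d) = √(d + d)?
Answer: 1459095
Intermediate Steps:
w(d) = √2*√d (w(d) = √(2*d) = √2*√d)
I(l) = 10812 (I(l) = 12 + 6*1800 = 12 + 10800 = 10812)
1469907 - I(w(47)) = 1469907 - 1*10812 = 1469907 - 10812 = 1459095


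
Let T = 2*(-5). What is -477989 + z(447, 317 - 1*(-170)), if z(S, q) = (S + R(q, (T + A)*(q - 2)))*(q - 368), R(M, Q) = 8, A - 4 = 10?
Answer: -423844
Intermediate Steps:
A = 14 (A = 4 + 10 = 14)
T = -10
z(S, q) = (-368 + q)*(8 + S) (z(S, q) = (S + 8)*(q - 368) = (8 + S)*(-368 + q) = (-368 + q)*(8 + S))
-477989 + z(447, 317 - 1*(-170)) = -477989 + (-2944 - 368*447 + 8*(317 - 1*(-170)) + 447*(317 - 1*(-170))) = -477989 + (-2944 - 164496 + 8*(317 + 170) + 447*(317 + 170)) = -477989 + (-2944 - 164496 + 8*487 + 447*487) = -477989 + (-2944 - 164496 + 3896 + 217689) = -477989 + 54145 = -423844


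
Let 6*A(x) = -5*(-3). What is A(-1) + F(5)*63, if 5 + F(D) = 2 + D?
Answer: 257/2 ≈ 128.50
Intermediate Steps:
F(D) = -3 + D (F(D) = -5 + (2 + D) = -3 + D)
A(x) = 5/2 (A(x) = (-5*(-3))/6 = (1/6)*15 = 5/2)
A(-1) + F(5)*63 = 5/2 + (-3 + 5)*63 = 5/2 + 2*63 = 5/2 + 126 = 257/2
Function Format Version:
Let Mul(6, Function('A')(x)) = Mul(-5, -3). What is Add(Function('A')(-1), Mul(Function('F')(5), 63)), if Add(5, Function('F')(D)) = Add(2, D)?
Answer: Rational(257, 2) ≈ 128.50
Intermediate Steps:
Function('F')(D) = Add(-3, D) (Function('F')(D) = Add(-5, Add(2, D)) = Add(-3, D))
Function('A')(x) = Rational(5, 2) (Function('A')(x) = Mul(Rational(1, 6), Mul(-5, -3)) = Mul(Rational(1, 6), 15) = Rational(5, 2))
Add(Function('A')(-1), Mul(Function('F')(5), 63)) = Add(Rational(5, 2), Mul(Add(-3, 5), 63)) = Add(Rational(5, 2), Mul(2, 63)) = Add(Rational(5, 2), 126) = Rational(257, 2)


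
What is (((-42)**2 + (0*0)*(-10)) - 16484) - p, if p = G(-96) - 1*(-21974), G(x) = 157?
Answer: -36851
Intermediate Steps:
p = 22131 (p = 157 - 1*(-21974) = 157 + 21974 = 22131)
(((-42)**2 + (0*0)*(-10)) - 16484) - p = (((-42)**2 + (0*0)*(-10)) - 16484) - 1*22131 = ((1764 + 0*(-10)) - 16484) - 22131 = ((1764 + 0) - 16484) - 22131 = (1764 - 16484) - 22131 = -14720 - 22131 = -36851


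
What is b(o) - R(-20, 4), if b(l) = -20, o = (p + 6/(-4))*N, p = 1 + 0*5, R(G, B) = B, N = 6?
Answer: -24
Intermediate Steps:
p = 1 (p = 1 + 0 = 1)
o = -3 (o = (1 + 6/(-4))*6 = (1 + 6*(-¼))*6 = (1 - 3/2)*6 = -½*6 = -3)
b(o) - R(-20, 4) = -20 - 1*4 = -20 - 4 = -24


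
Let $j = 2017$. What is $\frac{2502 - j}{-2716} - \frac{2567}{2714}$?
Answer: $- \frac{42723}{37996} \approx -1.1244$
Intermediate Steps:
$\frac{2502 - j}{-2716} - \frac{2567}{2714} = \frac{2502 - 2017}{-2716} - \frac{2567}{2714} = \left(2502 - 2017\right) \left(- \frac{1}{2716}\right) - \frac{2567}{2714} = 485 \left(- \frac{1}{2716}\right) - \frac{2567}{2714} = - \frac{5}{28} - \frac{2567}{2714} = - \frac{42723}{37996}$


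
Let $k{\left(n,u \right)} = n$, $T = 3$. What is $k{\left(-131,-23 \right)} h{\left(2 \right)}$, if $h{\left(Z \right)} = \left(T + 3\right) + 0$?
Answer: $-786$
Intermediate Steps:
$h{\left(Z \right)} = 6$ ($h{\left(Z \right)} = \left(3 + 3\right) + 0 = 6 + 0 = 6$)
$k{\left(-131,-23 \right)} h{\left(2 \right)} = \left(-131\right) 6 = -786$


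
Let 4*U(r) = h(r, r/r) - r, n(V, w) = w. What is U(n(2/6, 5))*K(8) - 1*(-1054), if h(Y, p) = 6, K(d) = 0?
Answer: 1054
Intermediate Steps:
U(r) = 3/2 - r/4 (U(r) = (6 - r)/4 = 3/2 - r/4)
U(n(2/6, 5))*K(8) - 1*(-1054) = (3/2 - ¼*5)*0 - 1*(-1054) = (3/2 - 5/4)*0 + 1054 = (¼)*0 + 1054 = 0 + 1054 = 1054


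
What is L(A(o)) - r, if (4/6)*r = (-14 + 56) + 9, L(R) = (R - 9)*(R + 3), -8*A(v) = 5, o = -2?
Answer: -6359/64 ≈ -99.359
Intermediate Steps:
A(v) = -5/8 (A(v) = -⅛*5 = -5/8)
L(R) = (-9 + R)*(3 + R)
r = 153/2 (r = 3*((-14 + 56) + 9)/2 = 3*(42 + 9)/2 = (3/2)*51 = 153/2 ≈ 76.500)
L(A(o)) - r = (-27 + (-5/8)² - 6*(-5/8)) - 1*153/2 = (-27 + 25/64 + 15/4) - 153/2 = -1463/64 - 153/2 = -6359/64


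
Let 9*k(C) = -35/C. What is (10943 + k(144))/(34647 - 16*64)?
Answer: 14182093/43575408 ≈ 0.32546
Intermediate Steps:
k(C) = -35/(9*C) (k(C) = (-35/C)/9 = -35/(9*C))
(10943 + k(144))/(34647 - 16*64) = (10943 - 35/9/144)/(34647 - 16*64) = (10943 - 35/9*1/144)/(34647 - 1024) = (10943 - 35/1296)/33623 = (14182093/1296)*(1/33623) = 14182093/43575408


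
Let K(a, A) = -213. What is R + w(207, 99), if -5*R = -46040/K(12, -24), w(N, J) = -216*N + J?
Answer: -9511777/213 ≈ -44656.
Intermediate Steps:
w(N, J) = J - 216*N
R = -9208/213 (R = -(-9208)/(-213) = -(-9208)*(-1)/213 = -⅕*46040/213 = -9208/213 ≈ -43.230)
R + w(207, 99) = -9208/213 + (99 - 216*207) = -9208/213 + (99 - 44712) = -9208/213 - 44613 = -9511777/213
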